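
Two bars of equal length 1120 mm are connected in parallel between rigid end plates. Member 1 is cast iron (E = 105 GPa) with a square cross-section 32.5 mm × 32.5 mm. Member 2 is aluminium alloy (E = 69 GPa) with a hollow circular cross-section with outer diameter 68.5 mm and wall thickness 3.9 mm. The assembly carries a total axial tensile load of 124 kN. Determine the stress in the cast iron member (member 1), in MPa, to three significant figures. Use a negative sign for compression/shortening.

78.7 MPa

A_1 = 1056 mm².
A_2 = 791.5 mm².
Equal strain + equilibrium ⇒ each member carries load in proportion to AE: A₁E₁ = 110900000 N, A₂E₂ = 54610000 N, ΣAE = 165500000 N.
σ₁ = P·E₁/ΣAE = 124000·105000/165500000 = 78.66 MPa.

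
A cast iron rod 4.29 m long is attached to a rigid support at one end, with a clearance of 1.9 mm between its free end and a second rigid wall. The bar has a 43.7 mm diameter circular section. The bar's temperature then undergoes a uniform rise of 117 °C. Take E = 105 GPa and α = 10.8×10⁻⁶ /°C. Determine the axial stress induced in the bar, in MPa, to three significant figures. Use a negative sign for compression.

-86.2 MPa

Free thermal expansion αLΔT = 10.8e-6 · 4290 · 117 = 5.421 mm.
The walls engage after the gap closes; constrained expansion = 5.421 − 1.9 = 3.521 mm.
The walls impose strain ε = −(3.521)/4290 = -8.2071e-04; σ = Eε = 105000 · -8.2071e-04 = -86.17 MPa.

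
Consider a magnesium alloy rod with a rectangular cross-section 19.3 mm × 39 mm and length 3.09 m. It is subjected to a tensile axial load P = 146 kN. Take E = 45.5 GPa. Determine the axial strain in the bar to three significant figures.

0.00426

A = 752.7 mm².
σ = N/A = 194 MPa; ε = σ/E = 194/45500 = 4.263e-03.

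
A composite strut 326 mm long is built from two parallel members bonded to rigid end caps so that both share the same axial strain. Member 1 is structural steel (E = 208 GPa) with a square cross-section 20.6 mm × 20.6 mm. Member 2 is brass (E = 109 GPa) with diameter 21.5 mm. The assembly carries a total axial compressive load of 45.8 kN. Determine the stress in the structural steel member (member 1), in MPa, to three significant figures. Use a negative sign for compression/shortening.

-74.5 MPa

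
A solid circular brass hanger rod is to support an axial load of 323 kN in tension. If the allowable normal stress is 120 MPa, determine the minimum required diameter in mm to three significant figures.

Required area A ≥ P/σ_allow = 323000/120 = 2692 mm².
For a solid circular section, d ≥ √(4A/π) = 58.54 mm.

58.5 mm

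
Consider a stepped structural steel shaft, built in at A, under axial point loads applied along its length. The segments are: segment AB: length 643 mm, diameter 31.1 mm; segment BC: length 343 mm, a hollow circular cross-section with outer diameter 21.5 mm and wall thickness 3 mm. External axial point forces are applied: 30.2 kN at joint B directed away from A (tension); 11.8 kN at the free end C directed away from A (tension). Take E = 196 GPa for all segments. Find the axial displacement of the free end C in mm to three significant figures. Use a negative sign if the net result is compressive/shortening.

0.300 mm

Internal axial forces (sectioning from the free end, tension +): N_BC = 11.8 kN, N_AB = 42 kN.
A_AB = 759.6 mm².
A_BC = 174.4 mm².
δ_AB = 42000·643/(759.6·196000) = 0.1814 mm
δ_BC = 11800·343/(174.4·196000) = 0.1184 mm
δ = Σδ_i = 0.2998 mm.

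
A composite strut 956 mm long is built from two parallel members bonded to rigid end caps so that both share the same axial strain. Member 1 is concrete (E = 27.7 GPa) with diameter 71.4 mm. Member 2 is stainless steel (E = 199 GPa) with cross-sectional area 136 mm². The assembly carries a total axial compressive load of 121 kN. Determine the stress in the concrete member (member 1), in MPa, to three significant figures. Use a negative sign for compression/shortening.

-24.3 MPa

A_1 = 4004 mm².
Equal strain + equilibrium ⇒ each member carries load in proportion to AE: A₁E₁ = 110900000 N, A₂E₂ = 27060000 N, ΣAE = 138000000 N.
σ₁ = P·E₁/ΣAE = -121000·27700/138000000 = -24.29 MPa.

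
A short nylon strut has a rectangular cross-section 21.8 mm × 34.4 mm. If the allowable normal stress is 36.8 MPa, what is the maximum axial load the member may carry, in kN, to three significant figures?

27.6 kN

A = 749.9 mm².
P_max = σ_allow · A = 36.8 · 749.9 = 27600 N = 27.6 kN.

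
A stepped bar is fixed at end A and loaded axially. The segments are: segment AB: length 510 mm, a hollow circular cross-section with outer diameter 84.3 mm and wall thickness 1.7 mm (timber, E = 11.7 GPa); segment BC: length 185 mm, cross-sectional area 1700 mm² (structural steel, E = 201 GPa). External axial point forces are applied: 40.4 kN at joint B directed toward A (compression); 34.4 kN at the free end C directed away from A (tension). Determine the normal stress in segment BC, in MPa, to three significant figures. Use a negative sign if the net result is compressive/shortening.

20.2 MPa

Internal axial forces (sectioning from the free end, tension +): N_BC = 34.4 kN, N_AB = -6 kN.
σ_BC = N_BC/A_BC = 34400/1700 = 20.24 MPa.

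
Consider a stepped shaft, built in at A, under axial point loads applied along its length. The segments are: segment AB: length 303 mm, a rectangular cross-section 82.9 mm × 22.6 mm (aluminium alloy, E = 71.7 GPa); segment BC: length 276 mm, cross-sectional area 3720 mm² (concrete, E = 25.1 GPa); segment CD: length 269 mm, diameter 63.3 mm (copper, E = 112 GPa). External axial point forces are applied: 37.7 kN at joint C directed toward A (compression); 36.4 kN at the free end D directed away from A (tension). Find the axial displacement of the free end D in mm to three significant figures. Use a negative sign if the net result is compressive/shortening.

Internal axial forces (sectioning from the free end, tension +): N_CD = 36.4 kN, N_BC = -1.3 kN, N_AB = -1.3 kN.
A_AB = 1874 mm².
A_CD = 3147 mm².
δ_AB = -1300·303/(1874·71700) = -0.002932 mm
δ_BC = -1300·276/(3720·25100) = -0.003843 mm
δ_CD = 36400·269/(3147·112000) = 0.02778 mm
δ = Σδ_i = 0.02101 mm.

0.0210 mm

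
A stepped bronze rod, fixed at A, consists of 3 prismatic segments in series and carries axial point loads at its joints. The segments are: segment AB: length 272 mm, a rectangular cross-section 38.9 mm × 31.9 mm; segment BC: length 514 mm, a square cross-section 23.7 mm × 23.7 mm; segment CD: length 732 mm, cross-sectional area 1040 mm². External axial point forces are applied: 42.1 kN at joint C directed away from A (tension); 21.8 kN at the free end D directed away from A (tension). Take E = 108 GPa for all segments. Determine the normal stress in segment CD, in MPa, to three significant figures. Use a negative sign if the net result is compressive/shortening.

21.0 MPa

Internal axial forces (sectioning from the free end, tension +): N_CD = 21.8 kN, N_BC = 63.9 kN, N_AB = 63.9 kN.
σ_CD = N_CD/A_CD = 21800/1040 = 20.96 MPa.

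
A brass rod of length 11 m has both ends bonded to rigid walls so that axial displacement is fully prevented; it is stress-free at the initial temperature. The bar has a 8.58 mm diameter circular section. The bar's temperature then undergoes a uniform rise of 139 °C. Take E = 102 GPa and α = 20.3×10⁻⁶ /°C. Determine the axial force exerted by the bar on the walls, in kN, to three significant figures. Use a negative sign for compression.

-16.6 kN

Free thermal expansion αLΔT = 20.3e-6 · 11000 · 139 = 31.04 mm.
The walls impose strain ε = −(31.04)/11000 = -2.8217e-03; σ = Eε = 102000 · -2.8217e-03 = -287.8 MPa.
Wall reaction R = σ·A = -287.8·57.82 = -16640 N = -16.64 kN.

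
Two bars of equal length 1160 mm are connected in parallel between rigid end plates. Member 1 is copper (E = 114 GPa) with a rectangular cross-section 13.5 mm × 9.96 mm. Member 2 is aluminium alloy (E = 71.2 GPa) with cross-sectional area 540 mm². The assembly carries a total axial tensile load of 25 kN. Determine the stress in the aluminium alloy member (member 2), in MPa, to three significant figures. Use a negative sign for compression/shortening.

A_1 = 134.5 mm².
Equal strain + equilibrium ⇒ each member carries load in proportion to AE: A₁E₁ = 15330000 N, A₂E₂ = 38450000 N, ΣAE = 53780000 N.
σ₂ = P·E₂/ΣAE = 25000·71200/53780000 = 33.1 MPa.

33.1 MPa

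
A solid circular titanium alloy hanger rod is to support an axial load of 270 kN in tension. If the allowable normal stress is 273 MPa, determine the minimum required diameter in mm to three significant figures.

35.5 mm

Required area A ≥ P/σ_allow = 270000/273 = 989 mm².
For a solid circular section, d ≥ √(4A/π) = 35.49 mm.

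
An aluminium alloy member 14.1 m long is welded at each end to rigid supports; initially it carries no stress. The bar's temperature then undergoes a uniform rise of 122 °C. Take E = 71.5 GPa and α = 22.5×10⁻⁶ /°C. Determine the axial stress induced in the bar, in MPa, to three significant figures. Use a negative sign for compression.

Free thermal expansion αLΔT = 22.5e-6 · 14100 · 122 = 38.7 mm.
The walls impose strain ε = −(38.7)/14100 = -2.7450e-03; σ = Eε = 71500 · -2.7450e-03 = -196.3 MPa.

-196 MPa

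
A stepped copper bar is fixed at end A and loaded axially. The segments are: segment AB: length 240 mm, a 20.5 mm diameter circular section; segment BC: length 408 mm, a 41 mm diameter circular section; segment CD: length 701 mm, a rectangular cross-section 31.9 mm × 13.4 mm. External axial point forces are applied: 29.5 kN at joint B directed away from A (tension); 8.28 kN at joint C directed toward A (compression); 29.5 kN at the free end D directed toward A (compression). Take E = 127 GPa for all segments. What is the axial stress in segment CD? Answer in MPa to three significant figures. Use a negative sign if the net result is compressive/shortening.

-69.0 MPa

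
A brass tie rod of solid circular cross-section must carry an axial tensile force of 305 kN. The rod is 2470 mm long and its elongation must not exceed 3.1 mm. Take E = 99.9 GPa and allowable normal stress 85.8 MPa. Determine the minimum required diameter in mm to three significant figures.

67.3 mm

Required area A ≥ P/σ_allow = 305000/85.8 = 3555 mm².
For a solid circular section, d ≥ √(4A/π) = 67.28 mm.
Elongation limit: A ≥ PL/(Eδ_allow) = 305000·2470/(99900·3.1) = 2433 mm² ⇒ d ≥ 55.65 mm.
The stress limit governs.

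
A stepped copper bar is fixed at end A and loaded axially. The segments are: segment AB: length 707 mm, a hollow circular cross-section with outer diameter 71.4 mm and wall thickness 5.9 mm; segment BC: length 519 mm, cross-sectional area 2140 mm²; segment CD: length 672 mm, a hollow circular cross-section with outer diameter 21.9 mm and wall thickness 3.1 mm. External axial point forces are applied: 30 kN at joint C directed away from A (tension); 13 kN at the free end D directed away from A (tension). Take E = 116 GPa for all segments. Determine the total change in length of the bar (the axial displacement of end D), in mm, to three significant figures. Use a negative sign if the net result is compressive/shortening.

Internal axial forces (sectioning from the free end, tension +): N_CD = 13 kN, N_BC = 43 kN, N_AB = 43 kN.
A_AB = 1214 mm².
A_CD = 183.1 mm².
δ_AB = 43000·707/(1214·116000) = 0.2159 mm
δ_BC = 43000·519/(2140·116000) = 0.0899 mm
δ_CD = 13000·672/(183.1·116000) = 0.4113 mm
δ = Σδ_i = 0.7171 mm.

0.717 mm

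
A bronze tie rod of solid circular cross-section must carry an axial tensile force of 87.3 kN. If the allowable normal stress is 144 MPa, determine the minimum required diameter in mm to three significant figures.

Required area A ≥ P/σ_allow = 87300/144 = 606.2 mm².
For a solid circular section, d ≥ √(4A/π) = 27.78 mm.

27.8 mm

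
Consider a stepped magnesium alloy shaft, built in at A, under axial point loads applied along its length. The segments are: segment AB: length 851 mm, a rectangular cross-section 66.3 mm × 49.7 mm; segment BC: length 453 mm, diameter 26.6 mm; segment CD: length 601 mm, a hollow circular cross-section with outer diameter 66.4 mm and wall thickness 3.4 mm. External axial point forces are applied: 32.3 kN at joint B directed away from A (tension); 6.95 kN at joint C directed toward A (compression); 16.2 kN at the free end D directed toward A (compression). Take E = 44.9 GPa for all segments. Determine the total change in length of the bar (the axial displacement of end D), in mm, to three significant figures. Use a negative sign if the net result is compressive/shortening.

-0.690 mm

Internal axial forces (sectioning from the free end, tension +): N_CD = -16.2 kN, N_BC = -23.15 kN, N_AB = 9.15 kN.
A_AB = 3295 mm².
A_BC = 555.7 mm².
A_CD = 672.9 mm².
δ_AB = 9150·851/(3295·44900) = 0.05263 mm
δ_BC = -23150·453/(555.7·44900) = -0.4203 mm
δ_CD = -16200·601/(672.9·44900) = -0.3222 mm
δ = Σδ_i = -0.6899 mm.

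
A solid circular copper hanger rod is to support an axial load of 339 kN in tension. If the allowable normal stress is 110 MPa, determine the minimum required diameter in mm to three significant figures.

62.6 mm

Required area A ≥ P/σ_allow = 339000/110 = 3082 mm².
For a solid circular section, d ≥ √(4A/π) = 62.64 mm.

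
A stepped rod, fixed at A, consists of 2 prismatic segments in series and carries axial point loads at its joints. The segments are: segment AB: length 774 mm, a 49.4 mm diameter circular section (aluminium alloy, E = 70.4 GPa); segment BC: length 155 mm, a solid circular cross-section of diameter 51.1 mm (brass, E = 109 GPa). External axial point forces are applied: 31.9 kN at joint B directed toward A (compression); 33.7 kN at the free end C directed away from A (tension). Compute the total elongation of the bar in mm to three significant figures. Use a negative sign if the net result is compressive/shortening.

0.0337 mm

Internal axial forces (sectioning from the free end, tension +): N_BC = 33.7 kN, N_AB = 1.8 kN.
A_AB = 1917 mm².
A_BC = 2051 mm².
δ_AB = 1800·774/(1917·70400) = 0.01033 mm
δ_BC = 33700·155/(2051·109000) = 0.02337 mm
δ = Σδ_i = 0.03369 mm.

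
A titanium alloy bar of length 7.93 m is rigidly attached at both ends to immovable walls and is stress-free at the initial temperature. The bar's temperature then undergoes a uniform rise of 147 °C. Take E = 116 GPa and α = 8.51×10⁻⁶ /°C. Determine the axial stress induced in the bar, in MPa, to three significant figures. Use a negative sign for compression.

-145 MPa

Free thermal expansion αLΔT = 8.51e-6 · 7930 · 147 = 9.92 mm.
The walls impose strain ε = −(9.92)/7930 = -1.2510e-03; σ = Eε = 116000 · -1.2510e-03 = -145.1 MPa.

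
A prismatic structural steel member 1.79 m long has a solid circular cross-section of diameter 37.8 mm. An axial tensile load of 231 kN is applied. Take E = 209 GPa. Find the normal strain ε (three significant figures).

9.85e-04

A = 1122 mm².
σ = N/A = 205.8 MPa; ε = σ/E = 205.8/209000 = 9.849e-04.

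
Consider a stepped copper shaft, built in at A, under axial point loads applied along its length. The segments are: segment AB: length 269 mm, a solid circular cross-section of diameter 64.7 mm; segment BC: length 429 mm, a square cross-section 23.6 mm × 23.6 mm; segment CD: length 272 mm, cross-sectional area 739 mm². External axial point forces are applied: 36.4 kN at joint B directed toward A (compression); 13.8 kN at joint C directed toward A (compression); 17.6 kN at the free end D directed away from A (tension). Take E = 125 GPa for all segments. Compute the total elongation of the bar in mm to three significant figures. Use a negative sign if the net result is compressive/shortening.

0.0539 mm

Internal axial forces (sectioning from the free end, tension +): N_CD = 17.6 kN, N_BC = 3.8 kN, N_AB = -32.6 kN.
A_AB = 3288 mm².
A_BC = 557 mm².
δ_AB = -32600·269/(3288·125000) = -0.02134 mm
δ_BC = 3800·429/(557·125000) = 0.02342 mm
δ_CD = 17600·272/(739·125000) = 0.05182 mm
δ = Σδ_i = 0.0539 mm.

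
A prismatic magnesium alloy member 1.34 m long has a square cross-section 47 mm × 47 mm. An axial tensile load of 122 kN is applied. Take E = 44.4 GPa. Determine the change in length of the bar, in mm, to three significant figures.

1.67 mm

A = 2209 mm².
δ_mech = NL/(AE) = 122000·1340/(2209·44400) = 1.667 mm.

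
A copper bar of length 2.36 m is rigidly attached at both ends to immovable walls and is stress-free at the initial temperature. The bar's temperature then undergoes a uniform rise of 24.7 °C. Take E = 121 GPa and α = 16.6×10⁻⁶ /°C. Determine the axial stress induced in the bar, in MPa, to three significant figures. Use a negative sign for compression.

-49.6 MPa

Free thermal expansion αLΔT = 16.6e-6 · 2360 · 24.7 = 0.9676 mm.
The walls impose strain ε = −(0.9676)/2360 = -4.1002e-04; σ = Eε = 121000 · -4.1002e-04 = -49.61 MPa.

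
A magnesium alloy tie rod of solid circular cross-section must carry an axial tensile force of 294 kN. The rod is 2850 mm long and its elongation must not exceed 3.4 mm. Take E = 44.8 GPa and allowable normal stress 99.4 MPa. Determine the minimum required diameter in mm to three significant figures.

83.7 mm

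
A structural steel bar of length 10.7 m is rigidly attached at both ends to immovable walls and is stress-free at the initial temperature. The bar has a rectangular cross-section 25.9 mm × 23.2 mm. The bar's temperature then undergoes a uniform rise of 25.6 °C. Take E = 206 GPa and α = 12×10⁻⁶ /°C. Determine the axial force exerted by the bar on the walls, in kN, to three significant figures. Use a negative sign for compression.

Free thermal expansion αLΔT = 12e-6 · 10700 · 25.6 = 3.287 mm.
The walls impose strain ε = −(3.287)/10700 = -3.0720e-04; σ = Eε = 206000 · -3.0720e-04 = -63.28 MPa.
Wall reaction R = σ·A = -63.28·600.9 = -38030 N = -38.03 kN.

-38.0 kN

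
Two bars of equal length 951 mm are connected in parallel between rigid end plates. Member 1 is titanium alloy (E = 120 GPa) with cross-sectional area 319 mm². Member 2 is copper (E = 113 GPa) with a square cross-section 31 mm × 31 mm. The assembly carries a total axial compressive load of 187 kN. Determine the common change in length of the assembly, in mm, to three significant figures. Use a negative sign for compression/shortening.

-1.21 mm

A_2 = 961 mm².
Equal strain + equilibrium ⇒ each member carries load in proportion to AE: A₁E₁ = 38280000 N, A₂E₂ = 108600000 N, ΣAE = 146900000 N.
δ = PL/ΣAE = -187000·951/146900000 = -1.211 mm.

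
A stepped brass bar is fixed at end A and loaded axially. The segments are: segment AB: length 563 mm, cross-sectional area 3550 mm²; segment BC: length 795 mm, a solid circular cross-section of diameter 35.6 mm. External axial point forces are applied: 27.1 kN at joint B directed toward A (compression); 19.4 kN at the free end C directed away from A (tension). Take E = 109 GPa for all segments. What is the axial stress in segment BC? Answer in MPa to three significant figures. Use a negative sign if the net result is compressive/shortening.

19.5 MPa

Internal axial forces (sectioning from the free end, tension +): N_BC = 19.4 kN, N_AB = -7.7 kN.
A_BC = 995.4 mm².
σ_BC = N_BC/A_BC = 19400/995.4 = 19.49 MPa.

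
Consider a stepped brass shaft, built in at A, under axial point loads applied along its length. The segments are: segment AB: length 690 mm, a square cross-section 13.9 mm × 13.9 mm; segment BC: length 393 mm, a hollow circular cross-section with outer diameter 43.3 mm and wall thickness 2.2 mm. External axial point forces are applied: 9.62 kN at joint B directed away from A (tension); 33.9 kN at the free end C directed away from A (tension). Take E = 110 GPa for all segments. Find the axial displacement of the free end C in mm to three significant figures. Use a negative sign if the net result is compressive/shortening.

Internal axial forces (sectioning from the free end, tension +): N_BC = 33.9 kN, N_AB = 43.52 kN.
A_AB = 193.2 mm².
A_BC = 284.1 mm².
δ_AB = 43520·690/(193.2·110000) = 1.413 mm
δ_BC = 33900·393/(284.1·110000) = 0.4264 mm
δ = Σδ_i = 1.839 mm.

1.84 mm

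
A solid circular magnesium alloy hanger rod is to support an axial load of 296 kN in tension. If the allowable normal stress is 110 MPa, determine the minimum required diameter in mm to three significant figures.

58.5 mm

Required area A ≥ P/σ_allow = 296000/110 = 2691 mm².
For a solid circular section, d ≥ √(4A/π) = 58.53 mm.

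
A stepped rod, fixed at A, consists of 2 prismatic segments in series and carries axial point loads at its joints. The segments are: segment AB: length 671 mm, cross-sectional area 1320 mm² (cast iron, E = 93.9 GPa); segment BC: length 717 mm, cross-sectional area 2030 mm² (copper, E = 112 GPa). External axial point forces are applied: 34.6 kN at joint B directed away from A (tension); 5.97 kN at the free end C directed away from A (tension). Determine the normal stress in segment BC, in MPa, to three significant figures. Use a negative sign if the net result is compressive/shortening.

Internal axial forces (sectioning from the free end, tension +): N_BC = 5.97 kN, N_AB = 40.57 kN.
σ_BC = N_BC/A_BC = 5970/2030 = 2.941 MPa.

2.94 MPa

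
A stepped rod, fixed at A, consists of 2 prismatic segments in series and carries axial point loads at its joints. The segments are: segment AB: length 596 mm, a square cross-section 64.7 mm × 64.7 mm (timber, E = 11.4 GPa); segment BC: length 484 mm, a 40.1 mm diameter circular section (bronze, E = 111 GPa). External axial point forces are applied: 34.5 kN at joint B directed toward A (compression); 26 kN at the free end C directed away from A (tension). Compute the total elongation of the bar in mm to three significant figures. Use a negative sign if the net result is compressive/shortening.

Internal axial forces (sectioning from the free end, tension +): N_BC = 26 kN, N_AB = -8.5 kN.
A_AB = 4186 mm².
A_BC = 1263 mm².
δ_AB = -8500·596/(4186·11400) = -0.1062 mm
δ_BC = 26000·484/(1263·111000) = 0.08977 mm
δ = Σδ_i = -0.01639 mm.

-0.0164 mm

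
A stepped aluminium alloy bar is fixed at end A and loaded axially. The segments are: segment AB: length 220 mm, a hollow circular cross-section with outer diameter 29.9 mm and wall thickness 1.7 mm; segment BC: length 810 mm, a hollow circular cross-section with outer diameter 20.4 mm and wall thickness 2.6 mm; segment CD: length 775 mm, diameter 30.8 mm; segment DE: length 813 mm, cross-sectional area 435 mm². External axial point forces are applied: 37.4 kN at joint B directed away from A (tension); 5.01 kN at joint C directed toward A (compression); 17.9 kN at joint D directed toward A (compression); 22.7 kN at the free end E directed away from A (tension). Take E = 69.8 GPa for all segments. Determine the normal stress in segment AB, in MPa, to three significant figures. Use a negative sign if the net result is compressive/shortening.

247 MPa

Internal axial forces (sectioning from the free end, tension +): N_DE = 22.7 kN, N_CD = 4.8 kN, N_BC = -0.21 kN, N_AB = 37.19 kN.
A_AB = 150.6 mm².
σ_AB = N_AB/A_AB = 37190/150.6 = 246.9 MPa.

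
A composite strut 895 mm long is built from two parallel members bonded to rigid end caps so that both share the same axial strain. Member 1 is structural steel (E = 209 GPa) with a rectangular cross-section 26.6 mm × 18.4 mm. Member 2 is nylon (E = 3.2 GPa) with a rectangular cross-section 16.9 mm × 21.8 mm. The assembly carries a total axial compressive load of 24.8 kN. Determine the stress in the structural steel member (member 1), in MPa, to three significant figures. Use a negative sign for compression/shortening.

A_1 = 489.4 mm².
A_2 = 368.4 mm².
Equal strain + equilibrium ⇒ each member carries load in proportion to AE: A₁E₁ = 102300000 N, A₂E₂ = 1179000 N, ΣAE = 103500000 N.
σ₁ = P·E₁/ΣAE = -24800·209000/103500000 = -50.09 MPa.

-50.1 MPa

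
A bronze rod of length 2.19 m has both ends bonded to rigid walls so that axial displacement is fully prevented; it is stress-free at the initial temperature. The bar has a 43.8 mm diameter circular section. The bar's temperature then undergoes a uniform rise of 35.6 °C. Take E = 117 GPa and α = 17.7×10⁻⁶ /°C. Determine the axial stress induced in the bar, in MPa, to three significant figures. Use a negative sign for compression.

Free thermal expansion αLΔT = 17.7e-6 · 2190 · 35.6 = 1.38 mm.
The walls impose strain ε = −(1.38)/2190 = -6.3012e-04; σ = Eε = 117000 · -6.3012e-04 = -73.72 MPa.

-73.7 MPa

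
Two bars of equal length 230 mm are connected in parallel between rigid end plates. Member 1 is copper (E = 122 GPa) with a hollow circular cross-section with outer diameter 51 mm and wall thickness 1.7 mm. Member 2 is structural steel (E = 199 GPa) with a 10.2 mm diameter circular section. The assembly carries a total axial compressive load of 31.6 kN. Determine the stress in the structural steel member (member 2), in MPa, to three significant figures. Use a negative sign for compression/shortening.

A_1 = 263.3 mm².
A_2 = 81.71 mm².
Equal strain + equilibrium ⇒ each member carries load in proportion to AE: A₁E₁ = 32120000 N, A₂E₂ = 16260000 N, ΣAE = 48380000 N.
σ₂ = P·E₂/ΣAE = -31600·199000/48380000 = -130 MPa.

-130 MPa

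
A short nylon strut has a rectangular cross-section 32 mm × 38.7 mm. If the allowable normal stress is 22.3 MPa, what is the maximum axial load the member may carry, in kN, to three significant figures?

A = 1238 mm².
P_max = σ_allow · A = 22.3 · 1238 = 27620 N = 27.62 kN.

27.6 kN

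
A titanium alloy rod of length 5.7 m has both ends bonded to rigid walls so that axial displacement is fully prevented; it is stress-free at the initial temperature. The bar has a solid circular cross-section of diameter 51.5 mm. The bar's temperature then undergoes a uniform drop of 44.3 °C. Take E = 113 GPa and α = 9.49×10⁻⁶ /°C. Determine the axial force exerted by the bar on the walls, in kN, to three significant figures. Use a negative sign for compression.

Free thermal expansion αLΔT = 9.49e-6 · 5700 · -44.3 = -2.396 mm.
The walls impose strain ε = −(-2.396)/5700 = 4.2041e-04; σ = Eε = 113000 · 4.2041e-04 = 47.51 MPa.
Wall reaction R = σ·A = 47.51·2083 = 98960 N = 98.96 kN.

99.0 kN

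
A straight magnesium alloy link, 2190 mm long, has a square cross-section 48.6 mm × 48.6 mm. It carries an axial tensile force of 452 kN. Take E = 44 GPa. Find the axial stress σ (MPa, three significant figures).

191 MPa

A = 2362 mm².
σ = N/A = 452000/2362 = 191.4 MPa.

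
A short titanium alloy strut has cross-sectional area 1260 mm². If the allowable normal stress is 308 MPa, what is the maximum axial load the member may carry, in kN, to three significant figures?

P_max = σ_allow · A = 308 · 1260 = 388100 N = 388.1 kN.

388 kN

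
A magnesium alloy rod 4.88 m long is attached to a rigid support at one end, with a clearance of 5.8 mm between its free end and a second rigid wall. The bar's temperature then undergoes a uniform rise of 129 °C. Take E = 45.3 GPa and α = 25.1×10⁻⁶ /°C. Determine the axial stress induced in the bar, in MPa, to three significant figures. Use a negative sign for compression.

-92.8 MPa

Free thermal expansion αLΔT = 25.1e-6 · 4880 · 129 = 15.8 mm.
The walls engage after the gap closes; constrained expansion = 15.8 − 5.8 = 10 mm.
The walls impose strain ε = −(10)/4880 = -2.0494e-03; σ = Eε = 45300 · -2.0494e-03 = -92.84 MPa.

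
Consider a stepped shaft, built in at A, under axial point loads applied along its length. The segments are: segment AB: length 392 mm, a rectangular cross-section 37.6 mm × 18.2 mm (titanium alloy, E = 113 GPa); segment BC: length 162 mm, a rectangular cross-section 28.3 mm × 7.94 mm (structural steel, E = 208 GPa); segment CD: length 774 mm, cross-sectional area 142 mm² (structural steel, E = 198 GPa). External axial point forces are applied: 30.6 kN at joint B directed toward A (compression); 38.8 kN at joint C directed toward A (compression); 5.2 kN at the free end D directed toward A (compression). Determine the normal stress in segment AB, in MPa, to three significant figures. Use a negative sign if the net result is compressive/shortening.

Internal axial forces (sectioning from the free end, tension +): N_CD = -5.2 kN, N_BC = -44 kN, N_AB = -74.6 kN.
A_AB = 684.3 mm².
σ_AB = N_AB/A_AB = -74600/684.3 = -109 MPa.

-109 MPa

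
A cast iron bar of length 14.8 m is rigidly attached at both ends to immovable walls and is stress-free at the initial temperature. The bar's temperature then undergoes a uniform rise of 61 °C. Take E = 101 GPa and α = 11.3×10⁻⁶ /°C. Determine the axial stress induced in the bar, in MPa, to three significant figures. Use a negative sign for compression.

-69.6 MPa

Free thermal expansion αLΔT = 11.3e-6 · 14800 · 61 = 10.2 mm.
The walls impose strain ε = −(10.2)/14800 = -6.8930e-04; σ = Eε = 101000 · -6.8930e-04 = -69.62 MPa.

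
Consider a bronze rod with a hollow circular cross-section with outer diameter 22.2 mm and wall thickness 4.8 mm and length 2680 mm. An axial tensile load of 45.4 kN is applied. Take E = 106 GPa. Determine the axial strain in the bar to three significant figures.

0.00163

A = 262.4 mm².
σ = N/A = 173 MPa; ε = σ/E = 173/106000 = 1.632e-03.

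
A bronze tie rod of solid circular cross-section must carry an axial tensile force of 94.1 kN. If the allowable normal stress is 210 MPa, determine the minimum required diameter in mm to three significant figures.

Required area A ≥ P/σ_allow = 94100/210 = 448.1 mm².
For a solid circular section, d ≥ √(4A/π) = 23.89 mm.

23.9 mm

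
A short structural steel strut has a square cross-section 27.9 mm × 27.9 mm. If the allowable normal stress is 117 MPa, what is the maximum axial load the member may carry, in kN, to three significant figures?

A = 778.4 mm².
P_max = σ_allow · A = 117 · 778.4 = 91070 N = 91.07 kN.

91.1 kN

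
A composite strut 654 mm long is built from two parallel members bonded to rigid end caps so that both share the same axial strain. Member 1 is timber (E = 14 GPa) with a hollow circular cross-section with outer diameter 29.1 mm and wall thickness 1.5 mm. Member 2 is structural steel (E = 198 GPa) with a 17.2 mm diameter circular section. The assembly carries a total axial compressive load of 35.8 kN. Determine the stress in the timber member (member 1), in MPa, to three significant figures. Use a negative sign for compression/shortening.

-10.5 MPa

A_1 = 130.1 mm².
A_2 = 232.4 mm².
Equal strain + equilibrium ⇒ each member carries load in proportion to AE: A₁E₁ = 1821000 N, A₂E₂ = 46010000 N, ΣAE = 47830000 N.
σ₁ = P·E₁/ΣAE = -35800·14000/47830000 = -10.48 MPa.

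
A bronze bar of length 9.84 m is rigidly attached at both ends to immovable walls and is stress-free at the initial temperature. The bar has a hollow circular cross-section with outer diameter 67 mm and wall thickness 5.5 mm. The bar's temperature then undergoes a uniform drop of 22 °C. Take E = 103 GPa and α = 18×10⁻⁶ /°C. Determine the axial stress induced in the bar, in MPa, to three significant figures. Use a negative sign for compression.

Free thermal expansion αLΔT = 18e-6 · 9840 · -22 = -3.897 mm.
The walls impose strain ε = −(-3.897)/9840 = 3.9600e-04; σ = Eε = 103000 · 3.9600e-04 = 40.79 MPa.

40.8 MPa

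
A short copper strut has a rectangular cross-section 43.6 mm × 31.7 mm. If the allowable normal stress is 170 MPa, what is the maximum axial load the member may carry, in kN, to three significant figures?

A = 1382 mm².
P_max = σ_allow · A = 170 · 1382 = 235000 N = 235 kN.

235 kN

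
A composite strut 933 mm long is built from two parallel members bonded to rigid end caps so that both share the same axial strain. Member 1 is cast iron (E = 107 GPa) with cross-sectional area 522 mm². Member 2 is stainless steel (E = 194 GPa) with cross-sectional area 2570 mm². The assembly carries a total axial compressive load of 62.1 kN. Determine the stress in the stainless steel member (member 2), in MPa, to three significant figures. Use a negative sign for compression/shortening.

-21.7 MPa

Equal strain + equilibrium ⇒ each member carries load in proportion to AE: A₁E₁ = 55850000 N, A₂E₂ = 498600000 N, ΣAE = 554400000 N.
σ₂ = P·E₂/ΣAE = -62100·194000/554400000 = -21.73 MPa.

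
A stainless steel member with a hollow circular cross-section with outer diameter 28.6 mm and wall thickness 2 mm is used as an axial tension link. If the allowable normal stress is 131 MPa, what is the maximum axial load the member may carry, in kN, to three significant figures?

21.9 kN

A = 167.1 mm².
P_max = σ_allow · A = 131 · 167.1 = 21890 N = 21.89 kN.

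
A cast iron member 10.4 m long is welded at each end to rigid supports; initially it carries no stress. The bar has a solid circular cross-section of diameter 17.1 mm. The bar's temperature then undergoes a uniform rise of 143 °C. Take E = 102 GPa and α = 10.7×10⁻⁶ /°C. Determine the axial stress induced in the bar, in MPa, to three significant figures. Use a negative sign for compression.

-156 MPa

Free thermal expansion αLΔT = 10.7e-6 · 10400 · 143 = 15.91 mm.
The walls impose strain ε = −(15.91)/10400 = -1.5301e-03; σ = Eε = 102000 · -1.5301e-03 = -156.1 MPa.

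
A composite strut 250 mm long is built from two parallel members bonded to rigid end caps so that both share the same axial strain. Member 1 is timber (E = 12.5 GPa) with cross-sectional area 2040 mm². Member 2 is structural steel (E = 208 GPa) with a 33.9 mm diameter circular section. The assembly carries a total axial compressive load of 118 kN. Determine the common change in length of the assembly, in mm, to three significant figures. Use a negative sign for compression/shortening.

-0.138 mm

A_2 = 902.6 mm².
Equal strain + equilibrium ⇒ each member carries load in proportion to AE: A₁E₁ = 25500000 N, A₂E₂ = 187700000 N, ΣAE = 213200000 N.
δ = PL/ΣAE = -118000·250/213200000 = -0.1383 mm.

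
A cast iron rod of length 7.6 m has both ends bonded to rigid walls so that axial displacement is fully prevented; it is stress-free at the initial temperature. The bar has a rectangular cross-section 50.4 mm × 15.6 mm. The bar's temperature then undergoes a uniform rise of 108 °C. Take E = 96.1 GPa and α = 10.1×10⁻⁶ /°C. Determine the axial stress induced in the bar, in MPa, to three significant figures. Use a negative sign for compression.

Free thermal expansion αLΔT = 10.1e-6 · 7600 · 108 = 8.29 mm.
The walls impose strain ε = −(8.29)/7600 = -1.0908e-03; σ = Eε = 96100 · -1.0908e-03 = -104.8 MPa.

-105 MPa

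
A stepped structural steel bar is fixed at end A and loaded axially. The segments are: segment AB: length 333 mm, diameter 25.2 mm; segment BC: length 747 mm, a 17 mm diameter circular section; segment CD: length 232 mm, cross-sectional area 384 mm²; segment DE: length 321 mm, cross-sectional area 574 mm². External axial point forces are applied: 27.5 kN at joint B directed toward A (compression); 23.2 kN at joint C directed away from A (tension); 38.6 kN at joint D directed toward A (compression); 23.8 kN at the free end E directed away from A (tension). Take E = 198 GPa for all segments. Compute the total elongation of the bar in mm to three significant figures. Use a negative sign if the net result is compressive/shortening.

Internal axial forces (sectioning from the free end, tension +): N_DE = 23.8 kN, N_CD = -14.8 kN, N_BC = 8.4 kN, N_AB = -19.1 kN.
A_AB = 498.8 mm².
A_BC = 227 mm².
δ_AB = -19100·333/(498.8·198000) = -0.06441 mm
δ_BC = 8400·747/(227·198000) = 0.1396 mm
δ_CD = -14800·232/(384·198000) = -0.04516 mm
δ_DE = 23800·321/(574·198000) = 0.06722 mm
δ = Σδ_i = 0.09728 mm.

0.0973 mm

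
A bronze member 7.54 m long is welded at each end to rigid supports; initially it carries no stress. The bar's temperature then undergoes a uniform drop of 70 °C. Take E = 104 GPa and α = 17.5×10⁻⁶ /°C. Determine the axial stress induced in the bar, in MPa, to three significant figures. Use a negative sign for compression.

127 MPa

Free thermal expansion αLΔT = 17.5e-6 · 7540 · -70 = -9.236 mm.
The walls impose strain ε = −(-9.236)/7540 = 1.2250e-03; σ = Eε = 104000 · 1.2250e-03 = 127.4 MPa.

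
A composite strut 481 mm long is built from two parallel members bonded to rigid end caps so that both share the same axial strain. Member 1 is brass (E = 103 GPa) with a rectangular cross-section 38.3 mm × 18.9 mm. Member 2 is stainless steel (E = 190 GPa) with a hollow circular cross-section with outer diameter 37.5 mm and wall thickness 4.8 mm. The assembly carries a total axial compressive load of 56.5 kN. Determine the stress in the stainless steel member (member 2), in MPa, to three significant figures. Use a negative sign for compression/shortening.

-63.8 MPa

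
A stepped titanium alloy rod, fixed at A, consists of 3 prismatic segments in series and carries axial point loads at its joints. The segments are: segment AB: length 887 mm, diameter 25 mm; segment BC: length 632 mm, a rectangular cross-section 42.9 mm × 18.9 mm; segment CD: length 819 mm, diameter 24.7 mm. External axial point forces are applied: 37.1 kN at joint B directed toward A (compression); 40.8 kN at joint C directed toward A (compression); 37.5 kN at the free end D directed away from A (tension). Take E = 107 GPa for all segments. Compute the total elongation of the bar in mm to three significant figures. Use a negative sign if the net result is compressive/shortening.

Internal axial forces (sectioning from the free end, tension +): N_CD = 37.5 kN, N_BC = -3.3 kN, N_AB = -40.4 kN.
A_AB = 490.9 mm².
A_BC = 810.8 mm².
A_CD = 479.2 mm².
δ_AB = -40400·887/(490.9·107000) = -0.6823 mm
δ_BC = -3300·632/(810.8·107000) = -0.02404 mm
δ_CD = 37500·819/(479.2·107000) = 0.599 mm
δ = Σδ_i = -0.1073 mm.

-0.107 mm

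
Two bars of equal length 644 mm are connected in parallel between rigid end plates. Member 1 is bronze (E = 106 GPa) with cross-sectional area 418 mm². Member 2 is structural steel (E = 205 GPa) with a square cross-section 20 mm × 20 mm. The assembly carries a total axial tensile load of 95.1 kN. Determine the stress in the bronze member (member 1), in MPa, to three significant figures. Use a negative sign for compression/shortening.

79.8 MPa

A_2 = 400 mm².
Equal strain + equilibrium ⇒ each member carries load in proportion to AE: A₁E₁ = 44310000 N, A₂E₂ = 82000000 N, ΣAE = 126300000 N.
σ₁ = P·E₁/ΣAE = 95100·106000/126300000 = 79.81 MPa.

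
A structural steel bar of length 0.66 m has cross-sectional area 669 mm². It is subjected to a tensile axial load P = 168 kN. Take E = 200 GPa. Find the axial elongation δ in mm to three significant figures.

δ_mech = NL/(AE) = 168000·660/(669·200000) = 0.8287 mm.

0.829 mm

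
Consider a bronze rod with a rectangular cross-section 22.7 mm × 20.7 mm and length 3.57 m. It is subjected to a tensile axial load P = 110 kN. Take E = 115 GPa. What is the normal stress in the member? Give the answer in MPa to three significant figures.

A = 469.9 mm².
σ = N/A = 110000/469.9 = 234.1 MPa.

234 MPa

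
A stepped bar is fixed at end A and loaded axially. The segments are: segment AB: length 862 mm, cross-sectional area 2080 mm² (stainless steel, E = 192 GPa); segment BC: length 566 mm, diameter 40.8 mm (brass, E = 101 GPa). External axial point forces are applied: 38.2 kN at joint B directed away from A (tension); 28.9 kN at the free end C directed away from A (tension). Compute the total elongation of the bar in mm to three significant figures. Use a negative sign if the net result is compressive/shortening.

Internal axial forces (sectioning from the free end, tension +): N_BC = 28.9 kN, N_AB = 67.1 kN.
A_BC = 1307 mm².
δ_AB = 67100·862/(2080·192000) = 0.1448 mm
δ_BC = 28900·566/(1307·101000) = 0.1239 mm
δ = Σδ_i = 0.2687 mm.

0.269 mm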